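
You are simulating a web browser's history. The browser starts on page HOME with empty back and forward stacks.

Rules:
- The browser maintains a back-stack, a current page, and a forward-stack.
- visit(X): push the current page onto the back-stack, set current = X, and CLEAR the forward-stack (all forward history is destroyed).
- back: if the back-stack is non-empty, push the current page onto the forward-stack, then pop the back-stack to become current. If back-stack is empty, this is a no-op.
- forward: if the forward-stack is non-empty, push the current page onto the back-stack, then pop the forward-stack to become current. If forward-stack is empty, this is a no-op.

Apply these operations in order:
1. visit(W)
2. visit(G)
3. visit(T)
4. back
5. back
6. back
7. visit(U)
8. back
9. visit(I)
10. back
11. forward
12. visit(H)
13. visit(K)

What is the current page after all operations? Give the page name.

After 1 (visit(W)): cur=W back=1 fwd=0
After 2 (visit(G)): cur=G back=2 fwd=0
After 3 (visit(T)): cur=T back=3 fwd=0
After 4 (back): cur=G back=2 fwd=1
After 5 (back): cur=W back=1 fwd=2
After 6 (back): cur=HOME back=0 fwd=3
After 7 (visit(U)): cur=U back=1 fwd=0
After 8 (back): cur=HOME back=0 fwd=1
After 9 (visit(I)): cur=I back=1 fwd=0
After 10 (back): cur=HOME back=0 fwd=1
After 11 (forward): cur=I back=1 fwd=0
After 12 (visit(H)): cur=H back=2 fwd=0
After 13 (visit(K)): cur=K back=3 fwd=0

Answer: K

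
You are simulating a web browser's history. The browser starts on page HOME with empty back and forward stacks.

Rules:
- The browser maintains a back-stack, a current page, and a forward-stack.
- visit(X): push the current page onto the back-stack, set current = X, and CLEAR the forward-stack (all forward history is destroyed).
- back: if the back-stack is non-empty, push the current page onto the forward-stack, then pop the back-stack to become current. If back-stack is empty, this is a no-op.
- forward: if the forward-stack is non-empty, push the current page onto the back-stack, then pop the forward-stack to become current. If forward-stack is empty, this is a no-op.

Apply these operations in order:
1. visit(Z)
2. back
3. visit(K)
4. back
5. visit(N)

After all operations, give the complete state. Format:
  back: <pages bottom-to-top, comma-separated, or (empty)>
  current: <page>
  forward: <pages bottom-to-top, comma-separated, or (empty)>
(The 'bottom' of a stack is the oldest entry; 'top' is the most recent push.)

Answer: back: HOME
current: N
forward: (empty)

Derivation:
After 1 (visit(Z)): cur=Z back=1 fwd=0
After 2 (back): cur=HOME back=0 fwd=1
After 3 (visit(K)): cur=K back=1 fwd=0
After 4 (back): cur=HOME back=0 fwd=1
After 5 (visit(N)): cur=N back=1 fwd=0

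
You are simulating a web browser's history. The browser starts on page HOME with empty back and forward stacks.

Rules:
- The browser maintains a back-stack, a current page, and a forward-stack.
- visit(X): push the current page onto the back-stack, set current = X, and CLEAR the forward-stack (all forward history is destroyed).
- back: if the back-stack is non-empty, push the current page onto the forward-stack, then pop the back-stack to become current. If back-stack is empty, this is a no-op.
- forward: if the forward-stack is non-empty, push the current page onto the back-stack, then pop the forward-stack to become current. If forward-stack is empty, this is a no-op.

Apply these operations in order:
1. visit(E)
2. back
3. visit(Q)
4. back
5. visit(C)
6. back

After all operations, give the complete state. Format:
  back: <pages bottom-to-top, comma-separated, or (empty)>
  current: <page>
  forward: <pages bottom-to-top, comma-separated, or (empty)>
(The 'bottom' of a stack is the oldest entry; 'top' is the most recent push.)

After 1 (visit(E)): cur=E back=1 fwd=0
After 2 (back): cur=HOME back=0 fwd=1
After 3 (visit(Q)): cur=Q back=1 fwd=0
After 4 (back): cur=HOME back=0 fwd=1
After 5 (visit(C)): cur=C back=1 fwd=0
After 6 (back): cur=HOME back=0 fwd=1

Answer: back: (empty)
current: HOME
forward: C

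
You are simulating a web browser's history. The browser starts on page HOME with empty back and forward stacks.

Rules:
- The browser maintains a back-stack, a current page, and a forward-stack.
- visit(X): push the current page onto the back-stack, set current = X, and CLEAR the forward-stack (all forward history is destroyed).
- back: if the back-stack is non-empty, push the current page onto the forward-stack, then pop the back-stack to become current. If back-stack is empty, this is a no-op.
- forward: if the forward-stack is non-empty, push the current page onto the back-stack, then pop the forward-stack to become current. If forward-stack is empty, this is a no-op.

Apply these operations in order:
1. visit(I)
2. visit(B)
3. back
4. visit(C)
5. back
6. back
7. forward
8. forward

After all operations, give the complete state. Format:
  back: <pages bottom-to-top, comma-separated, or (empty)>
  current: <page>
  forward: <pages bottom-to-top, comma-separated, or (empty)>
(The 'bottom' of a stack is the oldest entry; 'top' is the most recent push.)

After 1 (visit(I)): cur=I back=1 fwd=0
After 2 (visit(B)): cur=B back=2 fwd=0
After 3 (back): cur=I back=1 fwd=1
After 4 (visit(C)): cur=C back=2 fwd=0
After 5 (back): cur=I back=1 fwd=1
After 6 (back): cur=HOME back=0 fwd=2
After 7 (forward): cur=I back=1 fwd=1
After 8 (forward): cur=C back=2 fwd=0

Answer: back: HOME,I
current: C
forward: (empty)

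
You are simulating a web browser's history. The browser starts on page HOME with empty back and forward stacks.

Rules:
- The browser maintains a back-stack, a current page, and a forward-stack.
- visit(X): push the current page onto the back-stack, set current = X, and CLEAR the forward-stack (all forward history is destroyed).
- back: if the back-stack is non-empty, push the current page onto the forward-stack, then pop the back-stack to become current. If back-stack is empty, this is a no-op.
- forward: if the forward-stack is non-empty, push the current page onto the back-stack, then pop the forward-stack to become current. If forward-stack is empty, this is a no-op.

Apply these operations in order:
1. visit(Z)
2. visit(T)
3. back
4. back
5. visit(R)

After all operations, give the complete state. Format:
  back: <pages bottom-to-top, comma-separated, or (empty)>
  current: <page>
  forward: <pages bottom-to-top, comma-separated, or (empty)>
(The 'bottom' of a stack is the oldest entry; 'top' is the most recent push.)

After 1 (visit(Z)): cur=Z back=1 fwd=0
After 2 (visit(T)): cur=T back=2 fwd=0
After 3 (back): cur=Z back=1 fwd=1
After 4 (back): cur=HOME back=0 fwd=2
After 5 (visit(R)): cur=R back=1 fwd=0

Answer: back: HOME
current: R
forward: (empty)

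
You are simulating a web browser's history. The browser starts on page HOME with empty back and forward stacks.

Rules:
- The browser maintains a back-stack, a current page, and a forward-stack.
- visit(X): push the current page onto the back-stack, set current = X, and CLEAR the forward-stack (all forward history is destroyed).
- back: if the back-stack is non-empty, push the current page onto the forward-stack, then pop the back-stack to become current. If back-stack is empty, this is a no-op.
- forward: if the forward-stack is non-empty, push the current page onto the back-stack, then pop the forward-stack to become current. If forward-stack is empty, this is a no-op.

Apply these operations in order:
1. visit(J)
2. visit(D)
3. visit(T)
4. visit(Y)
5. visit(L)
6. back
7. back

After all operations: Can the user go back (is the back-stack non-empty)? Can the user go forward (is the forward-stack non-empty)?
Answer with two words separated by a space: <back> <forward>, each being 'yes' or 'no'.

After 1 (visit(J)): cur=J back=1 fwd=0
After 2 (visit(D)): cur=D back=2 fwd=0
After 3 (visit(T)): cur=T back=3 fwd=0
After 4 (visit(Y)): cur=Y back=4 fwd=0
After 5 (visit(L)): cur=L back=5 fwd=0
After 6 (back): cur=Y back=4 fwd=1
After 7 (back): cur=T back=3 fwd=2

Answer: yes yes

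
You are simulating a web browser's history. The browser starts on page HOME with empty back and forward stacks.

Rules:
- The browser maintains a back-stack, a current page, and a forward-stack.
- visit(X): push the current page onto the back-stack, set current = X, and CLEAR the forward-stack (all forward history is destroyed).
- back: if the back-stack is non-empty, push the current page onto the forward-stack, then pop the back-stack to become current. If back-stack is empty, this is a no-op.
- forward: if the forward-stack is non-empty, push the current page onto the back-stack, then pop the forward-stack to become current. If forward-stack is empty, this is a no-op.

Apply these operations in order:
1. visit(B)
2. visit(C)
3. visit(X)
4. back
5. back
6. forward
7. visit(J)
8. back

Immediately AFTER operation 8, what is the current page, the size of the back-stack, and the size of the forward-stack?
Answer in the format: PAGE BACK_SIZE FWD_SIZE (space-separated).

After 1 (visit(B)): cur=B back=1 fwd=0
After 2 (visit(C)): cur=C back=2 fwd=0
After 3 (visit(X)): cur=X back=3 fwd=0
After 4 (back): cur=C back=2 fwd=1
After 5 (back): cur=B back=1 fwd=2
After 6 (forward): cur=C back=2 fwd=1
After 7 (visit(J)): cur=J back=3 fwd=0
After 8 (back): cur=C back=2 fwd=1

C 2 1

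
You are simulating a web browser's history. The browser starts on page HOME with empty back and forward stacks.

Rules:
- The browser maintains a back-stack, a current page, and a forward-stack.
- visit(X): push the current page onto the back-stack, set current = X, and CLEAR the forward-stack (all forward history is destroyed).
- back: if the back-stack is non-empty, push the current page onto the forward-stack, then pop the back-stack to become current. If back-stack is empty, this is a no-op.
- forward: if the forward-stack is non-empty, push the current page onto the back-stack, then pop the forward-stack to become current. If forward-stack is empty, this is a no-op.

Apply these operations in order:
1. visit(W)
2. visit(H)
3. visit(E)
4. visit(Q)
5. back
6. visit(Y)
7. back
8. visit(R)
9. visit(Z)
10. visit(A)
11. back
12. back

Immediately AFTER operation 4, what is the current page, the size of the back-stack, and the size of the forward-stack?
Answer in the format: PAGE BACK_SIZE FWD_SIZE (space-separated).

After 1 (visit(W)): cur=W back=1 fwd=0
After 2 (visit(H)): cur=H back=2 fwd=0
After 3 (visit(E)): cur=E back=3 fwd=0
After 4 (visit(Q)): cur=Q back=4 fwd=0

Q 4 0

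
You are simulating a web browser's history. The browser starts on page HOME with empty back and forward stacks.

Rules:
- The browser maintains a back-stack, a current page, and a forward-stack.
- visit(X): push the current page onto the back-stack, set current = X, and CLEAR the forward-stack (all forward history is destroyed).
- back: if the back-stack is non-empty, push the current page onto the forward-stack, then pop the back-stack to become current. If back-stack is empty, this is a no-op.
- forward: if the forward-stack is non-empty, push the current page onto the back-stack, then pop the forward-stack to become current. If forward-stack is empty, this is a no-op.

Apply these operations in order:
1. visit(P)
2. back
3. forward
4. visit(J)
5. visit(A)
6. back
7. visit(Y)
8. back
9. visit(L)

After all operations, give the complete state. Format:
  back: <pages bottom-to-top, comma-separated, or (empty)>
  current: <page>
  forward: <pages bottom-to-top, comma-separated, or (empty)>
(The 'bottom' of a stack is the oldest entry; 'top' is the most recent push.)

Answer: back: HOME,P,J
current: L
forward: (empty)

Derivation:
After 1 (visit(P)): cur=P back=1 fwd=0
After 2 (back): cur=HOME back=0 fwd=1
After 3 (forward): cur=P back=1 fwd=0
After 4 (visit(J)): cur=J back=2 fwd=0
After 5 (visit(A)): cur=A back=3 fwd=0
After 6 (back): cur=J back=2 fwd=1
After 7 (visit(Y)): cur=Y back=3 fwd=0
After 8 (back): cur=J back=2 fwd=1
After 9 (visit(L)): cur=L back=3 fwd=0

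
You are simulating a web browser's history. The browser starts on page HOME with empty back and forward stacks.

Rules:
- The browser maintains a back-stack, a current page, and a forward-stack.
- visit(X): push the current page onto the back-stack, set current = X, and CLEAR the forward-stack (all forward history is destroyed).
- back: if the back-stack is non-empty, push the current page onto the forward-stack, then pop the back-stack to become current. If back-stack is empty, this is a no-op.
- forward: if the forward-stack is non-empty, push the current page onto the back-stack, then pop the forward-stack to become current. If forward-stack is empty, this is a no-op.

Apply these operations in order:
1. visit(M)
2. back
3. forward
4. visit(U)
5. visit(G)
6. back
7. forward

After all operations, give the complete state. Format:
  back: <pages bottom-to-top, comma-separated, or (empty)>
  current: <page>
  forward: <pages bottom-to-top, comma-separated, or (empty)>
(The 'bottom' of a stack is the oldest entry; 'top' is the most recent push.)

Answer: back: HOME,M,U
current: G
forward: (empty)

Derivation:
After 1 (visit(M)): cur=M back=1 fwd=0
After 2 (back): cur=HOME back=0 fwd=1
After 3 (forward): cur=M back=1 fwd=0
After 4 (visit(U)): cur=U back=2 fwd=0
After 5 (visit(G)): cur=G back=3 fwd=0
After 6 (back): cur=U back=2 fwd=1
After 7 (forward): cur=G back=3 fwd=0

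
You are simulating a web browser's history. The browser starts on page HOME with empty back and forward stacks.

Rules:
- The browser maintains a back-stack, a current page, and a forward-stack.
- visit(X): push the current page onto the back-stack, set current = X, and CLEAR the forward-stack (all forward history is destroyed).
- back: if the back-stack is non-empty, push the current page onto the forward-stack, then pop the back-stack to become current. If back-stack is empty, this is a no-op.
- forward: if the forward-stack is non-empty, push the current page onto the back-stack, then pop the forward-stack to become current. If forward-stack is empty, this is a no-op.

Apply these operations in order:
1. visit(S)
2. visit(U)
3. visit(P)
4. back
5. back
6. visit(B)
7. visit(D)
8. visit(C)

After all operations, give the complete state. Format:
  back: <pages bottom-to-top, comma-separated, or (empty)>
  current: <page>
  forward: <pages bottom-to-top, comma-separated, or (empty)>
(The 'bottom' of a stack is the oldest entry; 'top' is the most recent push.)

After 1 (visit(S)): cur=S back=1 fwd=0
After 2 (visit(U)): cur=U back=2 fwd=0
After 3 (visit(P)): cur=P back=3 fwd=0
After 4 (back): cur=U back=2 fwd=1
After 5 (back): cur=S back=1 fwd=2
After 6 (visit(B)): cur=B back=2 fwd=0
After 7 (visit(D)): cur=D back=3 fwd=0
After 8 (visit(C)): cur=C back=4 fwd=0

Answer: back: HOME,S,B,D
current: C
forward: (empty)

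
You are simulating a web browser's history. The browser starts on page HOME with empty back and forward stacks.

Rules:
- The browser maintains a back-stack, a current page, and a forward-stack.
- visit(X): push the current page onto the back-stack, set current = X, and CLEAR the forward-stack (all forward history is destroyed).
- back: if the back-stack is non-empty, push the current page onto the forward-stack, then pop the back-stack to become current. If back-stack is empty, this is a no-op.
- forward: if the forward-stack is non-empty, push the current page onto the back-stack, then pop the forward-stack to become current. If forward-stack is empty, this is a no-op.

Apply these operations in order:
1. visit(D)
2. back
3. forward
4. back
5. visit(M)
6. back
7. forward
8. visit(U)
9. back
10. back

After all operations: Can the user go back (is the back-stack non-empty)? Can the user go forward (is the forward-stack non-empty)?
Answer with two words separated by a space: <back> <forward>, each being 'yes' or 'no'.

After 1 (visit(D)): cur=D back=1 fwd=0
After 2 (back): cur=HOME back=0 fwd=1
After 3 (forward): cur=D back=1 fwd=0
After 4 (back): cur=HOME back=0 fwd=1
After 5 (visit(M)): cur=M back=1 fwd=0
After 6 (back): cur=HOME back=0 fwd=1
After 7 (forward): cur=M back=1 fwd=0
After 8 (visit(U)): cur=U back=2 fwd=0
After 9 (back): cur=M back=1 fwd=1
After 10 (back): cur=HOME back=0 fwd=2

Answer: no yes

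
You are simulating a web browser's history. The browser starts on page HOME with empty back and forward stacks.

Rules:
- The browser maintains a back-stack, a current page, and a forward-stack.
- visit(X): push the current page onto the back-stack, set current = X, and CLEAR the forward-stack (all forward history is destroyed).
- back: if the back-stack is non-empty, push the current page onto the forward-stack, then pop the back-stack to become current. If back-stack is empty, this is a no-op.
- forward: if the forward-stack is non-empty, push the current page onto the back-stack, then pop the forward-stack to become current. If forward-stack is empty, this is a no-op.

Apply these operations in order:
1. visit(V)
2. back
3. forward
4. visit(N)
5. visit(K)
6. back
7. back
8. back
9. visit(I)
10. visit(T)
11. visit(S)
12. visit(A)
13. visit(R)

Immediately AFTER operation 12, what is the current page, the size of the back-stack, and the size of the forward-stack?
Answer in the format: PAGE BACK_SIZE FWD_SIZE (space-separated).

After 1 (visit(V)): cur=V back=1 fwd=0
After 2 (back): cur=HOME back=0 fwd=1
After 3 (forward): cur=V back=1 fwd=0
After 4 (visit(N)): cur=N back=2 fwd=0
After 5 (visit(K)): cur=K back=3 fwd=0
After 6 (back): cur=N back=2 fwd=1
After 7 (back): cur=V back=1 fwd=2
After 8 (back): cur=HOME back=0 fwd=3
After 9 (visit(I)): cur=I back=1 fwd=0
After 10 (visit(T)): cur=T back=2 fwd=0
After 11 (visit(S)): cur=S back=3 fwd=0
After 12 (visit(A)): cur=A back=4 fwd=0

A 4 0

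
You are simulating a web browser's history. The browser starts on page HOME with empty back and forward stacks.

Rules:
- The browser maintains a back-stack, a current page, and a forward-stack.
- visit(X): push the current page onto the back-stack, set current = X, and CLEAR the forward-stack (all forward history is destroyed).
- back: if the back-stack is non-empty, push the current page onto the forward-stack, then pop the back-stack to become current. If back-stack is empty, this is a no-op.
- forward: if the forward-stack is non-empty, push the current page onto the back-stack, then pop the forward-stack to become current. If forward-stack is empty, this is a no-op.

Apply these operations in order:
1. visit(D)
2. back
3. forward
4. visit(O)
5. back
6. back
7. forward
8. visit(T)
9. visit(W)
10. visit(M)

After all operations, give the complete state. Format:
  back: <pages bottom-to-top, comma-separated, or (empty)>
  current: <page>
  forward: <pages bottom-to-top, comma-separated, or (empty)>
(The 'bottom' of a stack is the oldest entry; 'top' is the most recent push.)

Answer: back: HOME,D,T,W
current: M
forward: (empty)

Derivation:
After 1 (visit(D)): cur=D back=1 fwd=0
After 2 (back): cur=HOME back=0 fwd=1
After 3 (forward): cur=D back=1 fwd=0
After 4 (visit(O)): cur=O back=2 fwd=0
After 5 (back): cur=D back=1 fwd=1
After 6 (back): cur=HOME back=0 fwd=2
After 7 (forward): cur=D back=1 fwd=1
After 8 (visit(T)): cur=T back=2 fwd=0
After 9 (visit(W)): cur=W back=3 fwd=0
After 10 (visit(M)): cur=M back=4 fwd=0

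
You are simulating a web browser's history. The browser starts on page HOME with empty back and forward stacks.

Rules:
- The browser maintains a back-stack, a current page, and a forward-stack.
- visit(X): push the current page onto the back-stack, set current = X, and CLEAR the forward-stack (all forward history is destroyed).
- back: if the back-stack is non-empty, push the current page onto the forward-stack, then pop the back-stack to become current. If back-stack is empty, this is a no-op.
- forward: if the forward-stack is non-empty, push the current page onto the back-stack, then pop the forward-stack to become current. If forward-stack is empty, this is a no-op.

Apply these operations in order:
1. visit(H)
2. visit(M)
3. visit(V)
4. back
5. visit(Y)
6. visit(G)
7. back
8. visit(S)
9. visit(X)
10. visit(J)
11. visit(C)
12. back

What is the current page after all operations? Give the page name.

After 1 (visit(H)): cur=H back=1 fwd=0
After 2 (visit(M)): cur=M back=2 fwd=0
After 3 (visit(V)): cur=V back=3 fwd=0
After 4 (back): cur=M back=2 fwd=1
After 5 (visit(Y)): cur=Y back=3 fwd=0
After 6 (visit(G)): cur=G back=4 fwd=0
After 7 (back): cur=Y back=3 fwd=1
After 8 (visit(S)): cur=S back=4 fwd=0
After 9 (visit(X)): cur=X back=5 fwd=0
After 10 (visit(J)): cur=J back=6 fwd=0
After 11 (visit(C)): cur=C back=7 fwd=0
After 12 (back): cur=J back=6 fwd=1

Answer: J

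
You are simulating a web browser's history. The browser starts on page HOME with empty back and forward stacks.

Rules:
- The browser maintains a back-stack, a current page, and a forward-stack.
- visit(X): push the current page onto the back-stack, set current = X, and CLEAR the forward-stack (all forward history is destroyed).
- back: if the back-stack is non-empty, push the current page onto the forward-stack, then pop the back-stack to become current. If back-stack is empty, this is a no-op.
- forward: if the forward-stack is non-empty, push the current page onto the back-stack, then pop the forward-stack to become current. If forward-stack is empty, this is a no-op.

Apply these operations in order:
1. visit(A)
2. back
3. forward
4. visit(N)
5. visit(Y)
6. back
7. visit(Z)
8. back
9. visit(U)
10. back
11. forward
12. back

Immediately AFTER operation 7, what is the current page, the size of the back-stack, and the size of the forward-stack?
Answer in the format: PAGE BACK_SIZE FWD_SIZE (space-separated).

After 1 (visit(A)): cur=A back=1 fwd=0
After 2 (back): cur=HOME back=0 fwd=1
After 3 (forward): cur=A back=1 fwd=0
After 4 (visit(N)): cur=N back=2 fwd=0
After 5 (visit(Y)): cur=Y back=3 fwd=0
After 6 (back): cur=N back=2 fwd=1
After 7 (visit(Z)): cur=Z back=3 fwd=0

Z 3 0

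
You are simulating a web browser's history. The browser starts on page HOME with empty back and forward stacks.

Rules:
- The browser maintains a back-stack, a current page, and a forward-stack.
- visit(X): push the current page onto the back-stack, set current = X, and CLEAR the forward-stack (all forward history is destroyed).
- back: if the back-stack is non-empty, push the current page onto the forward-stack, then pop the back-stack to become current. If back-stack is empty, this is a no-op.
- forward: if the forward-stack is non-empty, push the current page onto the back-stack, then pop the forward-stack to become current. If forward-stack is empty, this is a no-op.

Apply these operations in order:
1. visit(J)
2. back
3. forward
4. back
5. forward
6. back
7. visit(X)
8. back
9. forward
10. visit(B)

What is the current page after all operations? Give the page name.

Answer: B

Derivation:
After 1 (visit(J)): cur=J back=1 fwd=0
After 2 (back): cur=HOME back=0 fwd=1
After 3 (forward): cur=J back=1 fwd=0
After 4 (back): cur=HOME back=0 fwd=1
After 5 (forward): cur=J back=1 fwd=0
After 6 (back): cur=HOME back=0 fwd=1
After 7 (visit(X)): cur=X back=1 fwd=0
After 8 (back): cur=HOME back=0 fwd=1
After 9 (forward): cur=X back=1 fwd=0
After 10 (visit(B)): cur=B back=2 fwd=0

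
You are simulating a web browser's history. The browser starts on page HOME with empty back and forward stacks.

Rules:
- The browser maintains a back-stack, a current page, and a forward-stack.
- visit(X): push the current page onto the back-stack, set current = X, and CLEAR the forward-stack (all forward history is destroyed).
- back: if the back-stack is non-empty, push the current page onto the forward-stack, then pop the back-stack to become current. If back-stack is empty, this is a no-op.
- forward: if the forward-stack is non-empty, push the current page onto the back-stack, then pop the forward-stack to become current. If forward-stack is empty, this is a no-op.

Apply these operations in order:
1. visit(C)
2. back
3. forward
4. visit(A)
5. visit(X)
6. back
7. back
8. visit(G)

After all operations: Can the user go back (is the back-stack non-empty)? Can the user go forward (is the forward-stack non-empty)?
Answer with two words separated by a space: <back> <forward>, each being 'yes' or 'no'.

Answer: yes no

Derivation:
After 1 (visit(C)): cur=C back=1 fwd=0
After 2 (back): cur=HOME back=0 fwd=1
After 3 (forward): cur=C back=1 fwd=0
After 4 (visit(A)): cur=A back=2 fwd=0
After 5 (visit(X)): cur=X back=3 fwd=0
After 6 (back): cur=A back=2 fwd=1
After 7 (back): cur=C back=1 fwd=2
After 8 (visit(G)): cur=G back=2 fwd=0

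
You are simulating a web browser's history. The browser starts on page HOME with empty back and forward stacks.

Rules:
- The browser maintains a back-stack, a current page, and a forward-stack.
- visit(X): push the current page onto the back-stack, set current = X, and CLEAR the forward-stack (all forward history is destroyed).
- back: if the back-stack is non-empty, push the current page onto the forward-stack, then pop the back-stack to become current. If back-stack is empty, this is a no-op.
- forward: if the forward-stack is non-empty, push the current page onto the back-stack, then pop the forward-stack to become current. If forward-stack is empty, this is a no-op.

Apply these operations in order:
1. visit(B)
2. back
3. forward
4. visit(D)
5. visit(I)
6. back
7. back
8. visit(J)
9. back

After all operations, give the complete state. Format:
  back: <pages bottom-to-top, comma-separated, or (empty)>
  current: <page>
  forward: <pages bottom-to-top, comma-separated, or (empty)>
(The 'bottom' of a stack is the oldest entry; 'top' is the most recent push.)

After 1 (visit(B)): cur=B back=1 fwd=0
After 2 (back): cur=HOME back=0 fwd=1
After 3 (forward): cur=B back=1 fwd=0
After 4 (visit(D)): cur=D back=2 fwd=0
After 5 (visit(I)): cur=I back=3 fwd=0
After 6 (back): cur=D back=2 fwd=1
After 7 (back): cur=B back=1 fwd=2
After 8 (visit(J)): cur=J back=2 fwd=0
After 9 (back): cur=B back=1 fwd=1

Answer: back: HOME
current: B
forward: J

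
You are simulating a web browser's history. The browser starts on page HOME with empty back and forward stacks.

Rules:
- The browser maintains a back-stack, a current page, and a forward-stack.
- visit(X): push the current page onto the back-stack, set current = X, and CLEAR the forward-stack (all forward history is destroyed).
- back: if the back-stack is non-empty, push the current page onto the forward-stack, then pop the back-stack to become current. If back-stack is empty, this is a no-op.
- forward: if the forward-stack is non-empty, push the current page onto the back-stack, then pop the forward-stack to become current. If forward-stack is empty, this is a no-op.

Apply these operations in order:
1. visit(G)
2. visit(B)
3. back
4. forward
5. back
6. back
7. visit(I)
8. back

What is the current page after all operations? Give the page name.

After 1 (visit(G)): cur=G back=1 fwd=0
After 2 (visit(B)): cur=B back=2 fwd=0
After 3 (back): cur=G back=1 fwd=1
After 4 (forward): cur=B back=2 fwd=0
After 5 (back): cur=G back=1 fwd=1
After 6 (back): cur=HOME back=0 fwd=2
After 7 (visit(I)): cur=I back=1 fwd=0
After 8 (back): cur=HOME back=0 fwd=1

Answer: HOME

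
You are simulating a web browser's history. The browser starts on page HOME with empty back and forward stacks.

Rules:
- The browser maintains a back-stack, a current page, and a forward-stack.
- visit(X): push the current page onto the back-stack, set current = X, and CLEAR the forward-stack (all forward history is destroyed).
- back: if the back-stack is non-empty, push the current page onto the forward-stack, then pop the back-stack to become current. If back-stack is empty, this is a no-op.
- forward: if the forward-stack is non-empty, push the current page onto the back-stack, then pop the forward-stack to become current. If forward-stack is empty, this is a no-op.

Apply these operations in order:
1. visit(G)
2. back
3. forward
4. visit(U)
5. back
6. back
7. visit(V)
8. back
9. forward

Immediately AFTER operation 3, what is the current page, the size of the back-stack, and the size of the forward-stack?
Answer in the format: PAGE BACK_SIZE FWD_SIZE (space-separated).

After 1 (visit(G)): cur=G back=1 fwd=0
After 2 (back): cur=HOME back=0 fwd=1
After 3 (forward): cur=G back=1 fwd=0

G 1 0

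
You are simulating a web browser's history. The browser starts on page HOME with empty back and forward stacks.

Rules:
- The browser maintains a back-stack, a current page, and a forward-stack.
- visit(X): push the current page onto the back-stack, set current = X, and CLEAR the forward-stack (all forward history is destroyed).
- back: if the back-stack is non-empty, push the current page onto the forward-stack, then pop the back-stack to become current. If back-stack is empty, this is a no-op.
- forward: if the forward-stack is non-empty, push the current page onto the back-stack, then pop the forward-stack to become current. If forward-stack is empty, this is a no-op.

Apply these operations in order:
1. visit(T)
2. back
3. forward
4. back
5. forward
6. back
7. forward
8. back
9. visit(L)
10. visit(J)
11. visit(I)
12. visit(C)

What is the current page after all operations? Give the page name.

Answer: C

Derivation:
After 1 (visit(T)): cur=T back=1 fwd=0
After 2 (back): cur=HOME back=0 fwd=1
After 3 (forward): cur=T back=1 fwd=0
After 4 (back): cur=HOME back=0 fwd=1
After 5 (forward): cur=T back=1 fwd=0
After 6 (back): cur=HOME back=0 fwd=1
After 7 (forward): cur=T back=1 fwd=0
After 8 (back): cur=HOME back=0 fwd=1
After 9 (visit(L)): cur=L back=1 fwd=0
After 10 (visit(J)): cur=J back=2 fwd=0
After 11 (visit(I)): cur=I back=3 fwd=0
After 12 (visit(C)): cur=C back=4 fwd=0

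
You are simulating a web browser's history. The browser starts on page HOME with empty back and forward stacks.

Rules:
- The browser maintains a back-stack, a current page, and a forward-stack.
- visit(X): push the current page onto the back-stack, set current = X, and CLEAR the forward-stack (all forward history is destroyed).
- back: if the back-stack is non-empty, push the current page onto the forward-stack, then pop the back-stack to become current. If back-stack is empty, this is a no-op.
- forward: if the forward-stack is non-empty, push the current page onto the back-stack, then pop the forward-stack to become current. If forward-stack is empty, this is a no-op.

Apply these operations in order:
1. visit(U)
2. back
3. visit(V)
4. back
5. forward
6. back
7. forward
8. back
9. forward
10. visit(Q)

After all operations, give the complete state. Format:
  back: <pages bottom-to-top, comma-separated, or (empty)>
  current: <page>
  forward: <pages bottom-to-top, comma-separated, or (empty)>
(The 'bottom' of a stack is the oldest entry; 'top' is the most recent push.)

Answer: back: HOME,V
current: Q
forward: (empty)

Derivation:
After 1 (visit(U)): cur=U back=1 fwd=0
After 2 (back): cur=HOME back=0 fwd=1
After 3 (visit(V)): cur=V back=1 fwd=0
After 4 (back): cur=HOME back=0 fwd=1
After 5 (forward): cur=V back=1 fwd=0
After 6 (back): cur=HOME back=0 fwd=1
After 7 (forward): cur=V back=1 fwd=0
After 8 (back): cur=HOME back=0 fwd=1
After 9 (forward): cur=V back=1 fwd=0
After 10 (visit(Q)): cur=Q back=2 fwd=0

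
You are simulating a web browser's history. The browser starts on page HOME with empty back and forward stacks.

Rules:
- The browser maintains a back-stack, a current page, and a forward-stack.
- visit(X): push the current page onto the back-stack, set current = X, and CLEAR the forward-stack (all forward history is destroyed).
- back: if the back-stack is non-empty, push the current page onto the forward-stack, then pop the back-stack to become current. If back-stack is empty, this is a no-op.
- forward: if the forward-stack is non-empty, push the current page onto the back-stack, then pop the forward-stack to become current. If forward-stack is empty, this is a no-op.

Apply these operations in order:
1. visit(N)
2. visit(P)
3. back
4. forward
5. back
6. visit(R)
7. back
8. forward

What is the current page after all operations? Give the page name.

After 1 (visit(N)): cur=N back=1 fwd=0
After 2 (visit(P)): cur=P back=2 fwd=0
After 3 (back): cur=N back=1 fwd=1
After 4 (forward): cur=P back=2 fwd=0
After 5 (back): cur=N back=1 fwd=1
After 6 (visit(R)): cur=R back=2 fwd=0
After 7 (back): cur=N back=1 fwd=1
After 8 (forward): cur=R back=2 fwd=0

Answer: R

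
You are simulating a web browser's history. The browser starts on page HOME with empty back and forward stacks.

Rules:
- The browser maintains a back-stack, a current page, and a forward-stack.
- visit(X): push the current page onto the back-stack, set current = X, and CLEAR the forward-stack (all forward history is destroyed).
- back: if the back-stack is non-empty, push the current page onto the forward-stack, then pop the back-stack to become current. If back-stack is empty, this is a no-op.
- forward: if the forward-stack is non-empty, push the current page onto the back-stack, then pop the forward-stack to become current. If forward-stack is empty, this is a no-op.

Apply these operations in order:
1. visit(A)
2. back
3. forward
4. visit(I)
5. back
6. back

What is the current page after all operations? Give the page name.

After 1 (visit(A)): cur=A back=1 fwd=0
After 2 (back): cur=HOME back=0 fwd=1
After 3 (forward): cur=A back=1 fwd=0
After 4 (visit(I)): cur=I back=2 fwd=0
After 5 (back): cur=A back=1 fwd=1
After 6 (back): cur=HOME back=0 fwd=2

Answer: HOME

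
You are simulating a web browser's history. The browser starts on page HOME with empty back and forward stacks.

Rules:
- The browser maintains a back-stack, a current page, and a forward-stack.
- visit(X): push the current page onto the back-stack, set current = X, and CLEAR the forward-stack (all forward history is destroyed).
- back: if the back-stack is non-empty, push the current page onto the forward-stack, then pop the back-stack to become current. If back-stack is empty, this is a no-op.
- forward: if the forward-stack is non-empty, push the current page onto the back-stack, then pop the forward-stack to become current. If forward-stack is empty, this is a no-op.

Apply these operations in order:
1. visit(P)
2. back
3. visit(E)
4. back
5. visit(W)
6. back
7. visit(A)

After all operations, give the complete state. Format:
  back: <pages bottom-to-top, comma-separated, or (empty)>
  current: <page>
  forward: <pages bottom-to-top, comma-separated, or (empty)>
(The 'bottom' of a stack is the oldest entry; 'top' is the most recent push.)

Answer: back: HOME
current: A
forward: (empty)

Derivation:
After 1 (visit(P)): cur=P back=1 fwd=0
After 2 (back): cur=HOME back=0 fwd=1
After 3 (visit(E)): cur=E back=1 fwd=0
After 4 (back): cur=HOME back=0 fwd=1
After 5 (visit(W)): cur=W back=1 fwd=0
After 6 (back): cur=HOME back=0 fwd=1
After 7 (visit(A)): cur=A back=1 fwd=0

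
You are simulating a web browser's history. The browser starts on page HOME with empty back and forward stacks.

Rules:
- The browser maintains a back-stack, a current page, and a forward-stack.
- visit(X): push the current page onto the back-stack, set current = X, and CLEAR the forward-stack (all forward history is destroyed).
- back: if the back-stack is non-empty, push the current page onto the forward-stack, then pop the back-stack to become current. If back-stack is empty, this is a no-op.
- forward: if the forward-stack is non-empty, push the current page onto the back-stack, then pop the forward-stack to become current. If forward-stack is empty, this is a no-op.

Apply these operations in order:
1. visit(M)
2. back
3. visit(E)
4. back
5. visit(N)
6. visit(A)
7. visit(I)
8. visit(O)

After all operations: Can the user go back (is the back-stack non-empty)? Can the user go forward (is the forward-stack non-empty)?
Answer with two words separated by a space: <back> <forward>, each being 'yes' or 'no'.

After 1 (visit(M)): cur=M back=1 fwd=0
After 2 (back): cur=HOME back=0 fwd=1
After 3 (visit(E)): cur=E back=1 fwd=0
After 4 (back): cur=HOME back=0 fwd=1
After 5 (visit(N)): cur=N back=1 fwd=0
After 6 (visit(A)): cur=A back=2 fwd=0
After 7 (visit(I)): cur=I back=3 fwd=0
After 8 (visit(O)): cur=O back=4 fwd=0

Answer: yes no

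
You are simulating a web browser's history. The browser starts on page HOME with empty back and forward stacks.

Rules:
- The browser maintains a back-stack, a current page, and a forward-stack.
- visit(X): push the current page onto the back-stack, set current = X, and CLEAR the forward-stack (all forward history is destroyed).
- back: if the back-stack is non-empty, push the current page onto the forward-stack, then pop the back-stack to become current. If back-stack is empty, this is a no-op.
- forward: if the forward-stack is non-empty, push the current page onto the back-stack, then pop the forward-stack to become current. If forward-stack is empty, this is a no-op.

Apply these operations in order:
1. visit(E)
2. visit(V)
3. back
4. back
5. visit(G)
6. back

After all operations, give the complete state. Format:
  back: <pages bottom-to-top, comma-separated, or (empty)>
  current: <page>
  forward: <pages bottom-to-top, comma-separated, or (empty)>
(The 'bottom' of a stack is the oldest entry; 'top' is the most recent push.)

Answer: back: (empty)
current: HOME
forward: G

Derivation:
After 1 (visit(E)): cur=E back=1 fwd=0
After 2 (visit(V)): cur=V back=2 fwd=0
After 3 (back): cur=E back=1 fwd=1
After 4 (back): cur=HOME back=0 fwd=2
After 5 (visit(G)): cur=G back=1 fwd=0
After 6 (back): cur=HOME back=0 fwd=1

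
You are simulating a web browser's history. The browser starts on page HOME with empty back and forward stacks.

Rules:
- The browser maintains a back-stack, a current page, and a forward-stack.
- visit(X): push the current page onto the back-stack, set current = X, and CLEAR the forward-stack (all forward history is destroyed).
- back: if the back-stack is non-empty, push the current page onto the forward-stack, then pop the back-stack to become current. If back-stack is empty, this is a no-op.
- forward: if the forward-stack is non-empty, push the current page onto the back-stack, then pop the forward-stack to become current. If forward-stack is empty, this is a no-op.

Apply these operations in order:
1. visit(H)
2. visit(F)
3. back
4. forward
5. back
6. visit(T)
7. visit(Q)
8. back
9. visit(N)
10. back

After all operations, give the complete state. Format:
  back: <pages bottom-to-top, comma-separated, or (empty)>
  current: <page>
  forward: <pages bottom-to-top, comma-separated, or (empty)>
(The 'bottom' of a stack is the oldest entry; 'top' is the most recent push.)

After 1 (visit(H)): cur=H back=1 fwd=0
After 2 (visit(F)): cur=F back=2 fwd=0
After 3 (back): cur=H back=1 fwd=1
After 4 (forward): cur=F back=2 fwd=0
After 5 (back): cur=H back=1 fwd=1
After 6 (visit(T)): cur=T back=2 fwd=0
After 7 (visit(Q)): cur=Q back=3 fwd=0
After 8 (back): cur=T back=2 fwd=1
After 9 (visit(N)): cur=N back=3 fwd=0
After 10 (back): cur=T back=2 fwd=1

Answer: back: HOME,H
current: T
forward: N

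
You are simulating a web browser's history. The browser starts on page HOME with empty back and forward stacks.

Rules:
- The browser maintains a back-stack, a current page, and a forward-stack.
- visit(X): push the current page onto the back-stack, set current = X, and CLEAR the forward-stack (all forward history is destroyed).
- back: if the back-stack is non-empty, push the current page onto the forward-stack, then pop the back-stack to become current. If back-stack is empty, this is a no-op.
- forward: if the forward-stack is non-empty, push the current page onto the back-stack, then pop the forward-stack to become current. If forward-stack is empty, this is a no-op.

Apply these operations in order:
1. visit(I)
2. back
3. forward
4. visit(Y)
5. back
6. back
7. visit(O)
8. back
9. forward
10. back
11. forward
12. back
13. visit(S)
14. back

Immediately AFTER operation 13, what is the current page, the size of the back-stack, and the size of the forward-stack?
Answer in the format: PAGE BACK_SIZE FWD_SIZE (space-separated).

After 1 (visit(I)): cur=I back=1 fwd=0
After 2 (back): cur=HOME back=0 fwd=1
After 3 (forward): cur=I back=1 fwd=0
After 4 (visit(Y)): cur=Y back=2 fwd=0
After 5 (back): cur=I back=1 fwd=1
After 6 (back): cur=HOME back=0 fwd=2
After 7 (visit(O)): cur=O back=1 fwd=0
After 8 (back): cur=HOME back=0 fwd=1
After 9 (forward): cur=O back=1 fwd=0
After 10 (back): cur=HOME back=0 fwd=1
After 11 (forward): cur=O back=1 fwd=0
After 12 (back): cur=HOME back=0 fwd=1
After 13 (visit(S)): cur=S back=1 fwd=0

S 1 0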